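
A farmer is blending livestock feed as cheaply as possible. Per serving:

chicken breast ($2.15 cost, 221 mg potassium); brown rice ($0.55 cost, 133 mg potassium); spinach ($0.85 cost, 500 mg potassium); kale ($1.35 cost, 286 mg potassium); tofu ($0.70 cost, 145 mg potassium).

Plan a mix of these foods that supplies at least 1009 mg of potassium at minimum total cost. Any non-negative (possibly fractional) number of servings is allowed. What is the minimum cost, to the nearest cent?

Cost per mg of potassium: spinach $0.0017, brown rice $0.0041, kale $0.0047, tofu $0.0048, chicken breast $0.0097.
With no serving limits, use only spinach: 1009 mg / 500 mg = 2.018 servings × $0.85 = $1.72.

$1.72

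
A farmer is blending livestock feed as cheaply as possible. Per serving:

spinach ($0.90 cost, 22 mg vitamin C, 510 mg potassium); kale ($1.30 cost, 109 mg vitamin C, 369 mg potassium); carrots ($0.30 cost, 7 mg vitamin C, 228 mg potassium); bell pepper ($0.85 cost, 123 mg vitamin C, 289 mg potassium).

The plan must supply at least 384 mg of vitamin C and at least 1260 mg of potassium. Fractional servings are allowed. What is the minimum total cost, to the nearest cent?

At the optimum either one food covers both requirements or two foods hit both targets exactly; no other combination can be cheaper.
spinach only: max(384/22, 1260/510) = 17.45 servings → $15.71.
kale only: max(384/109, 1260/369) = 3.523 servings → $4.58.
carrots only: max(384/7, 1260/228) = 54.86 servings → $16.46.
bell pepper only: max(384/123, 1260/289) = 4.36 servings → $3.71.
spinach + kale: intersection lies outside the first quadrant.
spinach + carrots with both targets exact would need a negative amount; discard.
spinach + bell pepper with both tight: 0.7806 servings and 2.982 servings → $3.24.
kale + carrots: intersection lies outside the first quadrant.
kale + bell pepper with both tight: 3.169 servings and 0.3137 servings → $4.39.
carrots + bell pepper with both tight: 1.691 servings and 3.026 servings → $3.08.
So the least-cost plan costs $3.08.

$3.08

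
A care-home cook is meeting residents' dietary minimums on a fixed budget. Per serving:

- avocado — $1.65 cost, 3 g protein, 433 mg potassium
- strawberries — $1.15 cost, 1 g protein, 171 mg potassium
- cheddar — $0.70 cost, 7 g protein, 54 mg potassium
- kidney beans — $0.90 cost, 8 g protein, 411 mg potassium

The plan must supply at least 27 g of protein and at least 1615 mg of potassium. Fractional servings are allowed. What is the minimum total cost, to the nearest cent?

$3.54

With two linear requirements the optimum uses one or two foods; enumerate the corners.
avocado only: max(27/3, 1615/433) = 9 servings → $14.85.
strawberries only: max(27/1, 1615/171) = 27 servings → $31.05.
cheddar only: max(27/7, 1615/54) = 29.91 servings → $20.94.
kidney beans only: max(27/8, 1615/411) = 3.929 servings → $3.54.
avocado + strawberries: the both-tight solution has a negative serving — not a feasible corner.
avocado + cheddar with both tight: 3.432 servings and 2.386 servings → $7.33.
avocado + kidney beans with both tight: 0.8171 servings and 3.069 servings → $4.11.
strawberries + cheddar with both tight: 8.615 servings and 2.626 servings → $11.75.
strawberries + kidney beans with both tight: 1.905 servings and 3.137 servings → $5.01.
cheddar + kidney beans: intersection lies outside the first quadrant.
Cheapest feasible corner: $3.54.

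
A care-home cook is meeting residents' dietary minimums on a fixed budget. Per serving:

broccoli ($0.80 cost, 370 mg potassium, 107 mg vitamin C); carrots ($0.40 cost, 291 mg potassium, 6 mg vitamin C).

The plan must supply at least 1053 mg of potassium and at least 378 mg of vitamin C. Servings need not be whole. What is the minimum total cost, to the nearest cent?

At the optimum either one food covers both requirements or two foods hit both targets exactly; no other combination can be cheaper.
broccoli only: max(1053/370, 378/107) = 3.533 servings → $2.83.
carrots only: max(1053/291, 378/6) = 63 servings → $25.20.
broccoli + carrots with both targets exact would need a negative amount; discard.
Cheapest feasible corner: $2.83.

$2.83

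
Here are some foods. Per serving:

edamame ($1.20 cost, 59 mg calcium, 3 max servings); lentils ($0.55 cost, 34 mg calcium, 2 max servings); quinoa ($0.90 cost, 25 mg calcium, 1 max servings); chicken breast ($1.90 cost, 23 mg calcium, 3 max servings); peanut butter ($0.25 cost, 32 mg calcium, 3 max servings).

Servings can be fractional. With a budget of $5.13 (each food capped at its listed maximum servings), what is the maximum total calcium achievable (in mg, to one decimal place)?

325.3 mg

Calcium per dollar: peanut butter 128, lentils 61.82, edamame 49.17, quinoa 27.78, chicken breast 12.11.
Take 3 servings of peanut butter: spends $0.75, +96.0 mg calcium (running total 96.0 mg).
Take 2 servings of lentils: spends $1.10, +68.0 mg calcium (running total 164.0 mg).
Take 2.733 servings of edamame: spends $3.28, +161.3 mg calcium (running total 325.3 mg).
Filling greedily by calcium-per-dollar is optimal for one linear limit, giving 325.3 mg.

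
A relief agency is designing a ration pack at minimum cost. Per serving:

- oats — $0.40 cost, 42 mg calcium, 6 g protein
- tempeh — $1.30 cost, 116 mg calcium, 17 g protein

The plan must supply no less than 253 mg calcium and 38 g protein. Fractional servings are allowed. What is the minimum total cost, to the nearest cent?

$2.53

For a min-cost LP with two ≥-constraints, a basic feasible solution has at most two positive variables.
oats only: max(253/42, 38/6) = 6.333 servings → $2.53.
tempeh only: max(253/116, 38/17) = 2.235 servings → $2.91.
oats + tempeh with both targets exact would need a negative amount; discard.
The minimum over all feasible corners is $2.53.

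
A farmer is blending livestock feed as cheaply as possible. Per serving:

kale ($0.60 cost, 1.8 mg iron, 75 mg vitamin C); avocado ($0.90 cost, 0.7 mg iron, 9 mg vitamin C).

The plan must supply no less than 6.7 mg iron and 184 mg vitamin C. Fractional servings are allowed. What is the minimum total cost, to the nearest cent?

With two linear requirements the optimum uses one or two foods; enumerate the corners.
kale only: max(6.7/1.8, 184/75) = 3.722 servings → $2.23.
avocado only: max(6.7/0.7, 184/9) = 20.44 servings → $18.40.
kale + avocado with both tight: 1.887 servings and 4.719 servings → $5.38.
The minimum over all feasible corners is $2.23.

$2.23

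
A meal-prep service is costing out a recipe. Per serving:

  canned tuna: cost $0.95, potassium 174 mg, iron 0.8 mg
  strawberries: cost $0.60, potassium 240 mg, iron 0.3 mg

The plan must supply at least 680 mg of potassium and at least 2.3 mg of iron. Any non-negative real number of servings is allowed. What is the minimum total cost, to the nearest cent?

$2.98

An LP optimum is at a vertex; with two nutrient constraints at most two foods are used. Check each candidate.
canned tuna only: max(680/174, 2.3/0.8) = 3.908 servings → $3.71.
strawberries only: max(680/240, 2.3/0.3) = 7.667 servings → $4.60.
canned tuna + strawberries with both tight: 2.489 servings and 1.029 servings → $2.98.
So the least-cost plan costs $2.98.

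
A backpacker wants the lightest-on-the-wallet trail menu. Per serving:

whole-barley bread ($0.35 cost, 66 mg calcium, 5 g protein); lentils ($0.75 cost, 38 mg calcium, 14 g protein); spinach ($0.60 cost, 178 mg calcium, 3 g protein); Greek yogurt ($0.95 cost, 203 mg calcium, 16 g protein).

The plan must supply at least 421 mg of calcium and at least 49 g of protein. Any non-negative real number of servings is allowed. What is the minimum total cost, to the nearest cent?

For a min-cost LP with two ≥-constraints, a basic feasible solution has at most two positive variables.
whole-barley bread only: max(421/66, 49/5) = 9.8 servings → $3.43.
lentils only: max(421/38, 49/14) = 11.08 servings → $8.31.
spinach only: max(421/178, 49/3) = 16.33 servings → $9.80.
Greek yogurt only: max(421/203, 49/16) = 3.062 servings → $2.91.
whole-barley bread + lentils with both tight: 5.493 servings and 1.538 servings → $3.08.
whole-barley bread + spinach with both targets exact would need a negative amount; discard.
whole-barley bread + Greek yogurt with both targets exact would need a negative amount; discard.
lentils + spinach with both tight: 3.137 servings and 1.696 servings → $3.37.
lentils + Greek yogurt with both tight: 1.437 servings and 1.805 servings → $2.79.
spinach + Greek yogurt: intersection lies outside the first quadrant.
So the least-cost plan costs $2.79.

$2.79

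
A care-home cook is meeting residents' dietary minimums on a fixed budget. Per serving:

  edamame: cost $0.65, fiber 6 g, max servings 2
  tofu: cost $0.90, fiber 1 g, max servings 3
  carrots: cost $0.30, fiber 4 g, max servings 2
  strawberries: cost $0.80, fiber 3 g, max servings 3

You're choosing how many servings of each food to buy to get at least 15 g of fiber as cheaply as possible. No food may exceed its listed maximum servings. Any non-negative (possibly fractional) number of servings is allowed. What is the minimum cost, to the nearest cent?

Cost per g of fiber: carrots $0.0750, edamame $0.1083, strawberries $0.2667, tofu $0.9000.
Take 2 servings of carrots: +8.0 g fiber for $0.60 (total $0.60, still need 7.0 g).
Take 1.167 servings of edamame: +7.0 g fiber for $0.76 (total $1.36, still need 0.0 g).
Filling from the cheapest source first is optimal under one linear minimum: $1.36.

$1.36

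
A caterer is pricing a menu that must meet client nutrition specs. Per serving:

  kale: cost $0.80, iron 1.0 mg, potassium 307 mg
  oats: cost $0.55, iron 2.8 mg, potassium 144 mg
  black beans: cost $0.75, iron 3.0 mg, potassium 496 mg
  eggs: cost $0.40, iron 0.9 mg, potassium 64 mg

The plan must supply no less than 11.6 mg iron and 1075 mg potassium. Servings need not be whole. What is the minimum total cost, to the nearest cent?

With two linear requirements the optimum uses one or two foods; enumerate the corners.
kale only: max(11.6/1.0, 1075/307) = 11.6 servings → $9.28.
oats only: max(11.6/2.8, 1075/144) = 7.465 servings → $4.11.
black beans only: max(11.6/3.0, 1075/496) = 3.867 servings → $2.90.
eggs only: max(11.6/0.9, 1075/64) = 16.8 servings → $6.72.
kale + oats with both tight: 1.872 servings and 3.474 servings → $3.41.
kale + black beans with both targets exact would need a negative amount; discard.
kale + eggs with both tight: 1.06 servings and 11.71 servings → $5.53.
oats + black beans with both tight: 2.643 servings and 1.4 servings → $2.50.
oats + eggs: the both-tight solution has a negative serving — not a feasible corner.
black beans + eggs with both tight: 0.8848 servings and 9.939 servings → $4.64.
Cheapest feasible corner: $2.50.

$2.50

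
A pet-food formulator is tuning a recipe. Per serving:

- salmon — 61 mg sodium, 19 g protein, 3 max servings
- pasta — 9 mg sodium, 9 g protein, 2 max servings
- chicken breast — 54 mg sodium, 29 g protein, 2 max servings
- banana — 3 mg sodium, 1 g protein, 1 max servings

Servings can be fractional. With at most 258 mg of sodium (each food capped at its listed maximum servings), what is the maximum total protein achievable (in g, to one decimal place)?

Protein per mg sodium: pasta 1, chicken breast 0.537, banana 0.3333, salmon 0.3115.
Take 2 servings of pasta: uses 18 mg sodium, +18.0 g protein (running total 18.0 g).
Take 2 servings of chicken breast: uses 108 mg sodium, +58.0 g protein (running total 76.0 g).
Take 1 serving of banana: uses 3 mg sodium, +1.0 g protein (running total 77.0 g).
Take 2.115 servings of salmon: uses 129 mg sodium, +40.2 g protein (running total 117.2 g).
Filling greedily by protein-per-mg sodium is optimal for one linear limit, giving 117.2 g.

117.2 g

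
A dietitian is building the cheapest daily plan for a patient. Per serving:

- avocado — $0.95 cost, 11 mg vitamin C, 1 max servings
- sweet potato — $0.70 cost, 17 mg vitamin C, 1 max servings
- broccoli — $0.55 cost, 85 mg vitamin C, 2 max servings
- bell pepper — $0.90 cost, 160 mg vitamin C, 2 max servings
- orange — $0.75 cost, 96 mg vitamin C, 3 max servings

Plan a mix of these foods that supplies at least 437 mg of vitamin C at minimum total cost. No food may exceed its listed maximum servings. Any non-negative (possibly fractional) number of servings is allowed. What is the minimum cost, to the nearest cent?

Cost per mg of vitamin C: bell pepper $0.0056, broccoli $0.0065, orange $0.0078, sweet potato $0.0412, avocado $0.0864.
Take 2 servings of bell pepper: +320.0 mg vitamin C for $1.80 (total $1.80, still need 117.0 mg).
Take 1.376 servings of broccoli: +117.0 mg vitamin C for $0.76 (total $2.56, still need 0.0 mg).
Filling from the cheapest source first is optimal under one linear minimum: $2.56.

$2.56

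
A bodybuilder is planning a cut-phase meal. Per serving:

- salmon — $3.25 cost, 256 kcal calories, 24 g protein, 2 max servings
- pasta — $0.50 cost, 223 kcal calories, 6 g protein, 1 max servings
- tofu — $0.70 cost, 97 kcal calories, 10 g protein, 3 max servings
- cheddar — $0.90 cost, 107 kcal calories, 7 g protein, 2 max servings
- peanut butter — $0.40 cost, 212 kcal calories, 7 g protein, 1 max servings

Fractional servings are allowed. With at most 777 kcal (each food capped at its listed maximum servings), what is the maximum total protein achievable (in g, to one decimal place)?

Protein per kcal: tofu 0.1031, salmon 0.09375, cheddar 0.06542, peanut butter 0.03302, pasta 0.02691.
Take 3 servings of tofu: uses 291 kcal, +30.0 g protein (running total 30.0 g).
Take 1.898 servings of salmon: uses 486 kcal, +45.6 g protein (running total 75.6 g).
Filling greedily by protein-per-kcal is optimal for one linear limit, giving 75.6 g.

75.6 g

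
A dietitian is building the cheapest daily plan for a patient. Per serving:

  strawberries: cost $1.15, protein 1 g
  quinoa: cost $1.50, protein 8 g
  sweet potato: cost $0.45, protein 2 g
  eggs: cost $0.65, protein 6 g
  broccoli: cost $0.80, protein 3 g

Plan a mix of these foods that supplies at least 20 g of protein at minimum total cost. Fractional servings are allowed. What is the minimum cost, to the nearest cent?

$2.17

Cost per g of protein: eggs $0.1083, quinoa $0.1875, sweet potato $0.2250, broccoli $0.2667, strawberries $1.1500.
With no serving limits, use only eggs: 20 g / 6 g = 3.333 servings × $0.65 = $2.17.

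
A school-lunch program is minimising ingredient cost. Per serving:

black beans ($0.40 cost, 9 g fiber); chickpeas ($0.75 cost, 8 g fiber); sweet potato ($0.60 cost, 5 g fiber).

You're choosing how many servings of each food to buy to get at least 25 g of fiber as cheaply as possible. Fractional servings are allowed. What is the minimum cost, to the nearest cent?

Cost per g of fiber: black beans $0.0444, chickpeas $0.0938, sweet potato $0.1200.
With no serving limits, use only black beans: 25 g / 9 g = 2.778 servings × $0.40 = $1.11.

$1.11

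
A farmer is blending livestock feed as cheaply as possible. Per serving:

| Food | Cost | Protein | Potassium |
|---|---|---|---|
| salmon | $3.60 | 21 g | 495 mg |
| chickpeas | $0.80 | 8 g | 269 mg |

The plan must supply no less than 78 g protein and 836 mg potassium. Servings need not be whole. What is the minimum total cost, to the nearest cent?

$7.80

With two linear requirements the optimum uses one or two foods; enumerate the corners.
salmon only: max(78/21, 836/495) = 3.714 servings → $13.37.
chickpeas only: max(78/8, 836/269) = 9.75 servings → $7.80.
salmon + chickpeas: intersection lies outside the first quadrant.
So the least-cost plan costs $7.80.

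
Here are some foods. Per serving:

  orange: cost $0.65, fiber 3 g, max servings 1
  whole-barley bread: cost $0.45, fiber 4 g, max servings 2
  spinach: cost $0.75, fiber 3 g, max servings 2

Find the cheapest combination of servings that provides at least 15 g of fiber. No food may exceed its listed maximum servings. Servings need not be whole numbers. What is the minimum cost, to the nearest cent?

$2.55

Cost per g of fiber: whole-barley bread $0.1125, orange $0.2167, spinach $0.2500.
Take 2 servings of whole-barley bread: +8.0 g fiber for $0.90 (total $0.90, still need 7.0 g).
Take 1 serving of orange: +3.0 g fiber for $0.65 (total $1.55, still need 4.0 g).
Take 1.333 servings of spinach: +4.0 g fiber for $1.00 (total $2.55, still need 0.0 g).
Greedy by cheapest-per-g is optimal for a single linear constraint, so the minimum cost is $2.55.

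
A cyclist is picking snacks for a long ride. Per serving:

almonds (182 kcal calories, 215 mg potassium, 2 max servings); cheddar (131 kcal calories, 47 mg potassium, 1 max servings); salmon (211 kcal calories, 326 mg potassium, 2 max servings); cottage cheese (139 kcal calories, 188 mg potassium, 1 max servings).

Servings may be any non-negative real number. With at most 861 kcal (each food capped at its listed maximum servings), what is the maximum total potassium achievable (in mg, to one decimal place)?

Potassium per kcal: salmon 1.545, cottage cheese 1.353, almonds 1.181, cheddar 0.3588.
Take 2 servings of salmon: uses 422 kcal, +652.0 mg potassium (running total 652.0 mg).
Take 1 serving of cottage cheese: uses 139 kcal, +188.0 mg potassium (running total 840.0 mg).
Take 1.648 servings of almonds: uses 300 kcal, +354.4 mg potassium (running total 1194.4 mg).
Filling greedily by potassium-per-kcal is optimal for one linear limit, giving 1194.4 mg.

1194.4 mg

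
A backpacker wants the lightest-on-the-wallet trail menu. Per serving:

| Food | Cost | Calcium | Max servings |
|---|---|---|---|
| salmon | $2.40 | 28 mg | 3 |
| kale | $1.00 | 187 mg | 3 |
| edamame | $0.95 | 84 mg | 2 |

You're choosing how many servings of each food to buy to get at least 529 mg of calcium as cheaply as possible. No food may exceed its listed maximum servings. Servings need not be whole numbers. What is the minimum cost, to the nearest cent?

$2.83

Cost per mg of calcium: kale $0.0053, edamame $0.0113, salmon $0.0857.
Take 2.829 servings of kale: +529.0 mg calcium for $2.83 (total $2.83, still need 0.0 mg).
Greedy by cheapest-per-mg is optimal for a single linear constraint, so the minimum cost is $2.83.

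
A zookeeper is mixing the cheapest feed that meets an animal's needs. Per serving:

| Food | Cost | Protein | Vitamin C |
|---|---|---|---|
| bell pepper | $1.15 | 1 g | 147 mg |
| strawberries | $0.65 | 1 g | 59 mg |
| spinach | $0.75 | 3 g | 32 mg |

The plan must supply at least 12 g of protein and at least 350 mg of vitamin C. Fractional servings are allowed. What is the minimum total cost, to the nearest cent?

At the optimum either one food covers both requirements or two foods hit both targets exactly; no other combination can be cheaper.
bell pepper only: max(12/1, 350/147) = 12 servings → $13.80.
strawberries only: max(12/1, 350/59) = 12 servings → $7.80.
spinach only: max(12/3, 350/32) = 10.94 servings → $8.20.
bell pepper + strawberries: intersection lies outside the first quadrant.
bell pepper + spinach with both tight: 1.628 servings and 3.457 servings → $4.47.
strawberries + spinach with both tight: 4.593 servings and 2.469 servings → $4.84.
So the least-cost plan costs $4.47.

$4.47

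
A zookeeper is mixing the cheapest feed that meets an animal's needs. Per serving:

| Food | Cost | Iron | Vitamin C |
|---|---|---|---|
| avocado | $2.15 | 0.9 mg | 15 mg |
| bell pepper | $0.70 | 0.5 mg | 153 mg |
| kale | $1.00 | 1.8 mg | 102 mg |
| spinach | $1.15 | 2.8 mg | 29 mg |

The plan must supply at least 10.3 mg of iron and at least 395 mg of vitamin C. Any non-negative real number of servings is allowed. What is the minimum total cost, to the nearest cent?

$5.13

avocado only: max(10.3/0.9, 395/15) = 26.33 servings → $56.62.
bell pepper only: max(10.3/0.5, 395/153) = 20.6 servings → $14.42.
kale only: max(10.3/1.8, 395/102) = 5.722 servings → $5.72.
spinach only: max(10.3/2.8, 395/29) = 13.62 servings → $15.66.
avocado + bell pepper with both tight: 10.59 servings and 1.544 servings → $23.84.
avocado + kale with both tight: 5.241 servings and 3.102 servings → $14.37.
avocado + spinach: the both-tight solution has a negative serving — not a feasible corner.
bell pepper + kale: intersection lies outside the first quadrant.
bell pepper + spinach with both tight: 1.95 servings and 3.33 servings → $5.20.
kale + spinach with both tight: 3.459 servings and 1.455 servings → $5.13.
So the least-cost plan costs $5.13.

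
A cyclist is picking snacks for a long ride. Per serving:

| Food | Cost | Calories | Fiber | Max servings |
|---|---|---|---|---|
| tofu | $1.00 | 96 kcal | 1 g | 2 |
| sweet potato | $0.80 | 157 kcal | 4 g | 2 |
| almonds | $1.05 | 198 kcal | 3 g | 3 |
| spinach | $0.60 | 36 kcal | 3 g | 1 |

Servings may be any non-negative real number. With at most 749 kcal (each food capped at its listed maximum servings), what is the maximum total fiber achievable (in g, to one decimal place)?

17.0 g

Fiber per kcal: spinach 0.08333, sweet potato 0.02548, almonds 0.01515, tofu 0.01042.
Take 1 serving of spinach: uses 36 kcal, +3.0 g fiber (running total 3.0 g).
Take 2 servings of sweet potato: uses 314 kcal, +8.0 g fiber (running total 11.0 g).
Take 2.015 servings of almonds: uses 399 kcal, +6.0 g fiber (running total 17.0 g).
Filling greedily by fiber-per-kcal is optimal for one linear limit, giving 17.0 g.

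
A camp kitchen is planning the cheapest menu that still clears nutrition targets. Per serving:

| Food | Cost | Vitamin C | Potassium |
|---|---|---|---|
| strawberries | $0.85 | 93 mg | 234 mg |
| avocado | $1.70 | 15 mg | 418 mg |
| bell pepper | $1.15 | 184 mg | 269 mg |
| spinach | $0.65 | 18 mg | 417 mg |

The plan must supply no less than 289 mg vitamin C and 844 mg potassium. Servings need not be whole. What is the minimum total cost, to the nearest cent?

$2.39

This is a tiny linear program; its minimum lies at a vertex of the feasible set. List the vertices and price them.
strawberries only: max(289/93, 844/234) = 3.607 servings → $3.07.
avocado only: max(289/15, 844/418) = 19.27 servings → $32.75.
bell pepper only: max(289/184, 844/269) = 3.138 servings → $3.61.
spinach only: max(289/18, 844/417) = 16.06 servings → $10.44.
strawberries + avocado with both tight: 3.058 servings and 0.3073 servings → $3.12.
strawberries + bell pepper: the both-tight solution has a negative serving — not a feasible corner.
strawberries + spinach with both tight: 3.047 servings and 0.3143 servings → $2.79.
avocado + bell pepper with both tight: 1.064 servings and 1.484 servings → $3.52.
avocado + spinach: intersection lies outside the first quadrant.
bell pepper + spinach with both tight: 1.465 servings and 1.079 servings → $2.39.
Cheapest feasible corner: $2.39.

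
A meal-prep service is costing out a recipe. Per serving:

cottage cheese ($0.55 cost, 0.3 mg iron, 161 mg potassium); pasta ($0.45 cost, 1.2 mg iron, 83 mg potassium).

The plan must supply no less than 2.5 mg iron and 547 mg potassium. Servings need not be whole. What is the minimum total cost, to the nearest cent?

This is a tiny linear program; its minimum lies at a vertex of the feasible set. List the vertices and price them.
cottage cheese only: max(2.5/0.3, 547/161) = 8.333 servings → $4.58.
pasta only: max(2.5/1.2, 547/83) = 6.59 servings → $2.97.
cottage cheese + pasta with both tight: 2.667 servings and 1.417 servings → $2.10.
So the least-cost plan costs $2.10.

$2.10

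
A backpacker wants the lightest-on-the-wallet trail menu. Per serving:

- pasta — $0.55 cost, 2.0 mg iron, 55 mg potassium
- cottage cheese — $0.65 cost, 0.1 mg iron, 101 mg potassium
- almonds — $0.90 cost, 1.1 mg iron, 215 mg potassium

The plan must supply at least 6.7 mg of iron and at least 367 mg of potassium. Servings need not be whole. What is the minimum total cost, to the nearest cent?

$2.43

Check every corner: each single food scaled to meet both minima, and each pair solved so both constraints bind.
pasta only: max(6.7/2.0, 367/55) = 6.673 servings → $3.67.
cottage cheese only: max(6.7/0.1, 367/101) = 67 servings → $43.55.
almonds only: max(6.7/1.1, 367/215) = 6.091 servings → $5.48.
pasta + cottage cheese with both tight: 3.257 servings and 1.86 servings → $3.00.
pasta + almonds with both tight: 2.806 servings and 0.9892 servings → $2.43.
cottage cheese + almonds: intersection lies outside the first quadrant.
So the least-cost plan costs $2.43.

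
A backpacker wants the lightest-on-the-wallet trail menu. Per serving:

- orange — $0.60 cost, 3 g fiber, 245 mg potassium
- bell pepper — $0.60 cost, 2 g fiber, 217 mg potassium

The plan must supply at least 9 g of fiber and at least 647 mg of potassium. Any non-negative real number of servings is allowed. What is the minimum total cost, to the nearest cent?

Minimising a linear cost over {fiber ≥ 9, potassium ≥ 647, servings ≥ 0} — the optimum is at a vertex, using one or two foods.
orange only: max(9/3, 647/245) = 3 servings → $1.80.
bell pepper only: max(9/2, 647/217) = 4.5 servings → $2.70.
orange + bell pepper: the both-tight solution has a negative serving — not a feasible corner.
Cheapest feasible corner: $1.80.

$1.80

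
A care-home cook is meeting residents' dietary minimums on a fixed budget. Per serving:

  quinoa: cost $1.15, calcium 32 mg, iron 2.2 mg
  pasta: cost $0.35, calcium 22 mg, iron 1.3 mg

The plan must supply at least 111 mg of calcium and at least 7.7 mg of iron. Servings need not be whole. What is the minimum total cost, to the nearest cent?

Compare the cost at each extreme point of the feasible region.
quinoa only: max(111/32, 7.7/2.2) = 3.5 servings → $4.03.
pasta only: max(111/22, 7.7/1.3) = 5.923 servings → $2.07.
quinoa + pasta with both targets exact would need a negative amount; discard.
Cheapest feasible corner: $2.07.

$2.07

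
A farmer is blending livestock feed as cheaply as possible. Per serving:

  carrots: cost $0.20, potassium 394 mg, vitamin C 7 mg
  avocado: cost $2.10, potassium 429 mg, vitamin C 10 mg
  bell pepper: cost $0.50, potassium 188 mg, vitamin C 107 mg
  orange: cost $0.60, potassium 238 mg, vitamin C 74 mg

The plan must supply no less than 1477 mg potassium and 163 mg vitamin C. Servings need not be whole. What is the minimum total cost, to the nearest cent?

The cheapest plan sits at a corner of the feasible region — with two constraints it uses at most two foods.
carrots only: max(1477/394, 163/7) = 23.29 servings → $4.66.
avocado only: max(1477/429, 163/10) = 16.3 servings → $34.23.
bell pepper only: max(1477/188, 163/107) = 7.856 servings → $3.93.
orange only: max(1477/238, 163/74) = 6.206 servings → $3.72.
carrots + avocado: the both-tight solution has a negative serving — not a feasible corner.
carrots + bell pepper with both tight: 3.119 servings and 1.319 servings → $1.28.
carrots + orange with both tight: 2.565 servings and 1.96 servings → $1.69.
avocado + bell pepper with both tight: 2.894 servings and 1.253 servings → $6.70.
avocado + orange with both tight: 2.401 servings and 1.878 servings → $6.17.
bell pepper + orange: the both-tight solution has a negative serving — not a feasible corner.
The minimum over all feasible corners is $1.28.

$1.28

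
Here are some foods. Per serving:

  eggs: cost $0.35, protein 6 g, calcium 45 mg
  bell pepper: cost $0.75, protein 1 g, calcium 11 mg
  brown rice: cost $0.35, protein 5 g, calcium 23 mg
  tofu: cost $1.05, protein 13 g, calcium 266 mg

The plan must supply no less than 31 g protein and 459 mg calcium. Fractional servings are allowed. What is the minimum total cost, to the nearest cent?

$2.20

A basic optimal solution has at most two foods positive. Try each food alone and each pair with both targets met exactly.
eggs only: max(31/6, 459/45) = 10.2 servings → $3.57.
bell pepper only: max(31/1, 459/11) = 41.73 servings → $31.30.
brown rice only: max(31/5, 459/23) = 19.96 servings → $6.98.
tofu only: max(31/13, 459/266) = 2.385 servings → $2.50.
eggs + bell pepper with both targets exact would need a negative amount; discard.
eggs + brown rice with both targets exact would need a negative amount; discard.
eggs + tofu with both tight: 2.254 servings and 1.344 servings → $2.20.
bell pepper + brown rice: intersection lies outside the first quadrant.
bell pepper + tofu with both tight: 18.53 servings and 0.9593 servings → $14.90.
brown rice + tofu with both tight: 2.21 servings and 1.534 servings → $2.38.
The minimum over all feasible corners is $2.20.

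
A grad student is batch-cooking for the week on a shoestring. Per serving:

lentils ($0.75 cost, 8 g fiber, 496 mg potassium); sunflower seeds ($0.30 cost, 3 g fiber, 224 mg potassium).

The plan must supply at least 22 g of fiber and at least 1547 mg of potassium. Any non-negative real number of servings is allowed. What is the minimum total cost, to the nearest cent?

The cheapest plan sits at a corner of the feasible region — with two constraints it uses at most two foods.
lentils only: max(22/8, 1547/496) = 3.119 servings → $2.34.
sunflower seeds only: max(22/3, 1547/224) = 7.333 servings → $2.20.
lentils + sunflower seeds with both tight: 0.9441 servings and 4.816 servings → $2.15.
Cheapest feasible corner: $2.15.

$2.15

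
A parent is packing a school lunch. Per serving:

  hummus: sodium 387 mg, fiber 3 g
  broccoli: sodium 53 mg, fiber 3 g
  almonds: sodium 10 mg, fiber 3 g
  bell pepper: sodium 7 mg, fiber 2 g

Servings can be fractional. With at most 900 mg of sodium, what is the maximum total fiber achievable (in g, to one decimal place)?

Fiber per mg sodium: almonds 0.3, bell pepper 0.2857, broccoli 0.0566, hummus 0.007752.
With no serving limits, spend the whole sodium allowance on almonds: 900 mg / 10 mg × 3 g = 270.0 g.

270.0 g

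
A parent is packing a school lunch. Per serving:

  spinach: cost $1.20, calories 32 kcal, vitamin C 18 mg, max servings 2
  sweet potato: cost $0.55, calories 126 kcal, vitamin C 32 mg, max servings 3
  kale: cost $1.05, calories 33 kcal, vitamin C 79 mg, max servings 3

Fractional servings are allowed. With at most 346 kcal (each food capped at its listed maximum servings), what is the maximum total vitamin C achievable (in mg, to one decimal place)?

Vitamin C per kcal: kale 2.394, spinach 0.5625, sweet potato 0.254.
Take 3 servings of kale: uses 99 kcal, +237.0 mg vitamin C (running total 237.0 mg).
Take 2 servings of spinach: uses 64 kcal, +36.0 mg vitamin C (running total 273.0 mg).
Take 1.452 servings of sweet potato: uses 183 kcal, +46.5 mg vitamin C (running total 319.5 mg).
Greedy by best ratio exhausts the calories allowance optimally: 319.5 mg.

319.5 mg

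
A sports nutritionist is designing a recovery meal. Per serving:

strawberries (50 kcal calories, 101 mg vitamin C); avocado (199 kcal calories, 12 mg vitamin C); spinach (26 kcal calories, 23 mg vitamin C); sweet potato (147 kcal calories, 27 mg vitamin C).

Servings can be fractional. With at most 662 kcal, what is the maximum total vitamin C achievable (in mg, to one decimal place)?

Vitamin C per kcal: strawberries 2.02, spinach 0.8846, sweet potato 0.1837, avocado 0.0603.
With no serving limits, spend the whole calories allowance on strawberries: 662 kcal / 50 kcal × 101 mg = 1337.2 mg.

1337.2 mg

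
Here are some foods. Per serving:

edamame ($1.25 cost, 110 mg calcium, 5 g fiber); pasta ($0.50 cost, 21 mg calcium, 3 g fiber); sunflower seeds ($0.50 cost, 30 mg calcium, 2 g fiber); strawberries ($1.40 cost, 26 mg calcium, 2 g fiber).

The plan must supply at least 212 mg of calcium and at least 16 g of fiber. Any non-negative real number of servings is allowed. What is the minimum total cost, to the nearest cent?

At the optimum either one food covers both requirements or two foods hit both targets exactly; no other combination can be cheaper.
edamame only: max(212/110, 16/5) = 3.2 servings → $4.00.
pasta only: max(212/21, 16/3) = 10.1 servings → $5.05.
sunflower seeds only: max(212/30, 16/2) = 8 servings → $4.00.
strawberries only: max(212/26, 16/2) = 8.154 servings → $11.42.
edamame + pasta with both tight: 1.333 servings and 3.111 servings → $3.22.
edamame + sunflower seeds: the both-tight solution has a negative serving — not a feasible corner.
edamame + strawberries with both tight: 0.08889 servings and 7.778 servings → $11.00.
pasta + sunflower seeds with both tight: 1.167 servings and 6.25 servings → $3.71.
pasta + strawberries: intersection lies outside the first quadrant.
sunflower seeds + strawberries with both tight: 1 serving and 7 servings → $10.30.
So the least-cost plan costs $3.22.

$3.22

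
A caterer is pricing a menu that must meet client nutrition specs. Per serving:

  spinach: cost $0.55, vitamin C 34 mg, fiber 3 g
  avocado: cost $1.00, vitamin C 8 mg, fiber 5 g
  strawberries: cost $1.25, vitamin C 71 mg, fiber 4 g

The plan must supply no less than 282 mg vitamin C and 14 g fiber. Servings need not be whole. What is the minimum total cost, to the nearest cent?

This is a tiny linear program; its minimum lies at a vertex of the feasible set. List the vertices and price them.
spinach only: max(282/34, 14/3) = 8.294 servings → $4.56.
avocado only: max(282/8, 14/5) = 35.25 servings → $35.25.
strawberries only: max(282/71, 14/4) = 3.972 servings → $4.96.
spinach + avocado: intersection lies outside the first quadrant.
spinach + strawberries with both targets exact would need a negative amount; discard.
avocado + strawberries: the both-tight solution has a negative serving — not a feasible corner.
So the least-cost plan costs $4.56.

$4.56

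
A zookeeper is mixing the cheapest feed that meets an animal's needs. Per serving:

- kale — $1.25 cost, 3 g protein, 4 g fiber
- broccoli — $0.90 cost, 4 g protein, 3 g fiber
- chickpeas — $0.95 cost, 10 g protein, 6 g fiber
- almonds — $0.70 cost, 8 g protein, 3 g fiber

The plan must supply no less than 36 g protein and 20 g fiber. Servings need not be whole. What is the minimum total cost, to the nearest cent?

This is a tiny linear program; its minimum lies at a vertex of the feasible set. List the vertices and price them.
kale only: max(36/3, 20/4) = 12 servings → $15.00.
broccoli only: max(36/4, 20/3) = 9 servings → $8.10.
chickpeas only: max(36/10, 20/6) = 3.6 servings → $3.42.
almonds only: max(36/8, 20/3) = 6.667 servings → $4.67.
kale + broccoli: intersection lies outside the first quadrant.
kale + chickpeas: intersection lies outside the first quadrant.
kale + almonds with both tight: 2.261 servings and 3.652 servings → $5.38.
broccoli + chickpeas: intersection lies outside the first quadrant.
broccoli + almonds with both tight: 4.333 servings and 2.333 servings → $5.53.
chickpeas + almonds with both tight: 2.889 servings and 0.8889 servings → $3.37.
So the least-cost plan costs $3.37.

$3.37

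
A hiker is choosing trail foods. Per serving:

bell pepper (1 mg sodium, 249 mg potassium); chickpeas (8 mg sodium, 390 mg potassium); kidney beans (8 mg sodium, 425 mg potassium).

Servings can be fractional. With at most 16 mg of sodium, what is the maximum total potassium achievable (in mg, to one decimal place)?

Potassium per mg sodium: bell pepper 249, kidney beans 53.12, chickpeas 48.75.
With no serving limits, spend the whole sodium allowance on bell pepper: 16 mg / 1 mg × 249 mg = 3984.0 mg.

3984.0 mg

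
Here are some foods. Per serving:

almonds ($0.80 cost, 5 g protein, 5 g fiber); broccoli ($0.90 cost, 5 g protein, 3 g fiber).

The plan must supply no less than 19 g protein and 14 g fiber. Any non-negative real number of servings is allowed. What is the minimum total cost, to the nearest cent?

At the optimum either one food covers both requirements or two foods hit both targets exactly; no other combination can be cheaper.
almonds only: max(19/5, 14/5) = 3.8 servings → $3.04.
broccoli only: max(19/5, 14/3) = 4.667 servings → $4.20.
almonds + broccoli with both tight: 1.3 servings and 2.5 servings → $3.29.
So the least-cost plan costs $3.04.

$3.04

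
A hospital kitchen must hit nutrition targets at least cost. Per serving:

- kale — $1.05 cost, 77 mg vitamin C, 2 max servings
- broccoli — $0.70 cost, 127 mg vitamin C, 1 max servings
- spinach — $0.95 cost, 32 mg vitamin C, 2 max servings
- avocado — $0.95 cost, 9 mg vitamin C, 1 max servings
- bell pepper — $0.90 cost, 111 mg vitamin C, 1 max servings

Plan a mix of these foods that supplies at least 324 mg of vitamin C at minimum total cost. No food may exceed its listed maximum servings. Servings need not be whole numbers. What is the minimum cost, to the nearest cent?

Cost per mg of vitamin C: broccoli $0.0055, bell pepper $0.0081, kale $0.0136, spinach $0.0297, avocado $0.1056.
Take 1 serving of broccoli: +127.0 mg vitamin C for $0.70 (total $0.70, still need 197.0 mg).
Take 1 serving of bell pepper: +111.0 mg vitamin C for $0.90 (total $1.60, still need 86.0 mg).
Take 1.117 servings of kale: +86.0 mg vitamin C for $1.17 (total $2.77, still need 0.0 mg).
Greedy by cheapest-per-mg is optimal for a single linear constraint, so the minimum cost is $2.77.

$2.77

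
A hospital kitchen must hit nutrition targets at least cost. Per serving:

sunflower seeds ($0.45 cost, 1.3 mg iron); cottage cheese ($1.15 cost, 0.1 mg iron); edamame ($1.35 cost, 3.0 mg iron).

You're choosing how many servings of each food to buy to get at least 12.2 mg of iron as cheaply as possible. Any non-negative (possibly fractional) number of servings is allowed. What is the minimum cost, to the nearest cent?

Cost per mg of iron: sunflower seeds $0.3462, edamame $0.4500, cottage cheese $11.5000.
With no serving limits, use only sunflower seeds: 12.2 mg / 1.3 mg = 9.385 servings × $0.45 = $4.22.

$4.22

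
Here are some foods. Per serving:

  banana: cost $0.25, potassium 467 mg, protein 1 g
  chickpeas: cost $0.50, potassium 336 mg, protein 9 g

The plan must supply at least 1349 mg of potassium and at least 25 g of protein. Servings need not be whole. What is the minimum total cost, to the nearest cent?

This is a tiny linear program; its minimum lies at a vertex of the feasible set. List the vertices and price them.
banana only: max(1349/467, 25/1) = 25 servings → $6.25.
chickpeas only: max(1349/336, 25/9) = 4.015 servings → $2.01.
banana + chickpeas with both tight: 0.9674 servings and 2.67 servings → $1.58.
The minimum over all feasible corners is $1.58.

$1.58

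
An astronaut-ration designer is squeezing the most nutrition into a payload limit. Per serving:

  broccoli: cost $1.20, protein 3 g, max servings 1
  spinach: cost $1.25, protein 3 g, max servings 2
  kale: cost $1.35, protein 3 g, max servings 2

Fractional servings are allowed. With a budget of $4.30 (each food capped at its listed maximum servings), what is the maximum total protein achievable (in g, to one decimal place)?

Protein per dollar: broccoli 2.5, spinach 2.4, kale 2.222.
Take 1 serving of broccoli: spends $1.20, +3.0 g protein (running total 3.0 g).
Take 2 servings of spinach: spends $2.50, +6.0 g protein (running total 9.0 g).
Take 0.4444 servings of kale: spends $0.60, +1.3 g protein (running total 10.3 g).
Filling greedily by protein-per-dollar is optimal for one linear limit, giving 10.3 g.

10.3 g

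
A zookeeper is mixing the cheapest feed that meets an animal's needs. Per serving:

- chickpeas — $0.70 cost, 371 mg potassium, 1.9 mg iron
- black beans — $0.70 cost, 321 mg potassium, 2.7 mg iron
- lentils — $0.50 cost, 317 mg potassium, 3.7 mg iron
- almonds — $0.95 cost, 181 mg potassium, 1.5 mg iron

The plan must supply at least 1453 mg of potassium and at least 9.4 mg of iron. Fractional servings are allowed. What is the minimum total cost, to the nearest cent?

Check every corner: each single food scaled to meet both minima, and each pair solved so both constraints bind.
chickpeas only: max(1453/371, 9.4/1.9) = 4.947 servings → $3.46.
black beans only: max(1453/321, 9.4/2.7) = 4.526 servings → $3.17.
lentils only: max(1453/317, 9.4/3.7) = 4.584 servings → $2.29.
almonds only: max(1453/181, 9.4/1.5) = 8.028 servings → $7.63.
chickpeas + black beans with both tight: 2.312 servings and 1.855 servings → $2.92.
chickpeas + lentils with both tight: 3.11 servings and 0.9433 servings → $2.65.
chickpeas + almonds with both tight: 2.249 servings and 3.418 servings → $4.82.
black beans + lentils: intersection lies outside the first quadrant.
black beans + almonds: intersection lies outside the first quadrant.
lentils + almonds: intersection lies outside the first quadrant.
Cheapest feasible corner: $2.29.

$2.29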